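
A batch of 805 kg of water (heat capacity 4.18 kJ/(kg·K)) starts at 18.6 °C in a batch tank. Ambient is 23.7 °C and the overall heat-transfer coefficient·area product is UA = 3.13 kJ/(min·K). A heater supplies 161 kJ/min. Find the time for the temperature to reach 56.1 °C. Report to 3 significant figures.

1170 min

Lumped-capacitance energy balance: M c_p dT/dt = UA(T_amb − T) + Q̇.
τ = M c_p/UA = 1075.0 min; T_ss = T_amb + Q̇/UA = 23.7 + 161/3.13 = 75.138 °C.
T(t) = T_ss + (T₀ − T_ss)e^(−t/τ); set T = 56.1:
t = −τ ln[(T − T_ss)/(T₀ − T_ss)] = −1075.0 · ln(0.33673) = 1170.2 min.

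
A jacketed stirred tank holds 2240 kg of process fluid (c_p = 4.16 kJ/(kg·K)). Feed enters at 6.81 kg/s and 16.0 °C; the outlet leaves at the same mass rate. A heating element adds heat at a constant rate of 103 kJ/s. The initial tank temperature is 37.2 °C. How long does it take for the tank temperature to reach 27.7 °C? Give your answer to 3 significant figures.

256 s

Energy balance: M c_p dT/dt = ṁ c_p (T_in − T) + 103.
τ = M/ṁ = 328.93 s; T_ss = T_in + Q̇/(ṁ c_p) = 19.636 °C.
T(t) = T_ss + (T₀ − T_ss) e^(−t/τ). Set T = 27.7:
e^(−t/τ) = (27.7 − 19.636)/(37.2 − 19.636) = 0.45913
t = −328.93 · ln(0.45913) = 256.05 s.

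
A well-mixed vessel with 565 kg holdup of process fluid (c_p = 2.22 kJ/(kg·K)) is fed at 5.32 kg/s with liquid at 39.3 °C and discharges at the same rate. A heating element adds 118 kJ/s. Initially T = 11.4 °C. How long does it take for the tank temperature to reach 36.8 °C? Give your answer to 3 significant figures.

118 s

Unsteady energy balance on the tank contents: M c_p dT/dt = ṁ c_p (T_in − T) + 118.
τ = M/ṁ = 106.20 s; T_ss = T_in + Q̇/(ṁ c_p) = 49.291 °C.
T(t) = T_ss + (T₀ − T_ss) e^(−t/τ). Set T = 36.8:
e^(−t/τ) = (36.8 − 49.291)/(11.4 − 49.291) = 0.32966
t = −106.20 · ln(0.32966) = 117.85 s.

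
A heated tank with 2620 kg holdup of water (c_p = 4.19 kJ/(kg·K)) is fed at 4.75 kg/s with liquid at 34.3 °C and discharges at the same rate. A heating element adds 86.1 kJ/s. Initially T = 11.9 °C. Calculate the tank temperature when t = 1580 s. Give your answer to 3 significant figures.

37.1 °C

M c_p dT/dt = ṁ c_p (T_in − T) + Q̇.
Rearrange: dT/dt = (T_ss − T)/τ with τ = M/ṁ = 551.58 s and T_ss = T_in + Q̇/(ṁ c_p) = 38.626 °C.
This is linear first-order; T(t) = T_ss + (T₀ − T_ss) e^(−t/τ).
T(1580) = 38.626 + (-26.726)·e^(−1580/551.58) = 38.626 + (-26.726)·0.057011 = 37.102 °C.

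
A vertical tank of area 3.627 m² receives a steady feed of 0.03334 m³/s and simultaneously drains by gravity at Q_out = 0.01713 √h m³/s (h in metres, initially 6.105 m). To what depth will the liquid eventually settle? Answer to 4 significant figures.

3.788 m

Accumulation of liquid (constant cross-section A): A dh/dt = Q_in − 0.01713 √h. At steady state dh/dt = 0:
Q_in = 0.01713 √h_ss ⇒ √h_ss = 0.03334/0.01713 = 1.94629.
h_ss = 1.94629² = 3.78806 m. (Since h₀ = 6.105 m > h_ss, the level will fall toward this value.)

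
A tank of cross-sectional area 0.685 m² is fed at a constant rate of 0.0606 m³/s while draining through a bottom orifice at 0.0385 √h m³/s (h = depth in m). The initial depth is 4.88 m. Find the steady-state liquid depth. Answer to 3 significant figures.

2.48 m

Level balance: A dh/dt = 0.0606 − 0.0385 √h. Setting dh/dt = 0:
Q_in = 0.0385 √h_ss ⇒ √h_ss = 0.0606/0.0385 = 1.5740.
h_ss = 1.5740² = 2.4776 m. (Since h₀ = 4.88 m > h_ss, the level will fall toward this value.)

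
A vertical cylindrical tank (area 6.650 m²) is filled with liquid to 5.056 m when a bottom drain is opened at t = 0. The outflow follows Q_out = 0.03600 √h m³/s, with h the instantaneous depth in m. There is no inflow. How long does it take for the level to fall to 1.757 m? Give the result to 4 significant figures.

341.0 s

With no inflow, A dh/dt = −0.03600 √h.
This is separable: 2 d(√h)/dt = −0.03600/A, so √h = √h₀ − (0.03600/(2A)) t.
t = 2A(√h₀ − √h)/0.03600 = 2·6.650·(√5.056 − √1.757)/0.03600
  = 13.3000 × (2.24856 − 1.32552) / 0.03600 = 341.011 s.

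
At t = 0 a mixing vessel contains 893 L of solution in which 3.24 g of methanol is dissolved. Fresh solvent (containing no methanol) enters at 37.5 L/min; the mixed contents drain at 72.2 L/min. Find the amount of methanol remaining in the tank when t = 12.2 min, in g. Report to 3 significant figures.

Let m(t) be the amount of methanol. Volume: V(t) = V₀ + (Q_in − Q_out) t = 893 − 34.700 t; V(12.2) = 469.66 L.
Species balance (pure solvent in): dm/dt = −Q_out · m/V(t).
Separate: dm/m = −Q_out dt/V(t) ⇒ ln(m/m₀) = −(Q_out/(Q_in−Q_out)) ln(V/V₀).
m = m₀ (V₀/V)^(Q_out/(Q_in−Q_out)) = 3.24 × (893/469.66)^(-2.0807) = 0.85092 g.

0.851 g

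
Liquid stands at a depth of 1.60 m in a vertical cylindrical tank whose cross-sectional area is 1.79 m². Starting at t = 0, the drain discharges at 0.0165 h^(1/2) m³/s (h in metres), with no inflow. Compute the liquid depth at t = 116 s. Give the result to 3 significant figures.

With no inflow, A dh/dt = −0.0165 √h.
∫ h^(−1/2) dh = −(0.0165/A) ∫ dt, giving 2√h = 2√h₀ − (0.0165/A) t.
√h = √1.60 − 0.0165·116/(2·1.79) = 1.2649 − 0.53464 = 0.73027.
h = 0.73027² = 0.53330 m.

0.533 m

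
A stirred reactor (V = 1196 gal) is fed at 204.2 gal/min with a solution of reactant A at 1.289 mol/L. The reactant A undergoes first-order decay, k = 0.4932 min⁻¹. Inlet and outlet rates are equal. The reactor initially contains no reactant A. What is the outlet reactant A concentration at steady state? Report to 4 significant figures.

Species balance: V dC/dt = Q C_in − Q C − k V C.
Steady state (dC/dt = 0): C_ss = Q C_in/(Q + kV) = C_in/(1 + kV/Q).
C_ss = 204.2·1.289/(204.2 + 0.4932·1196) = 263.214/794.067 = 0.331475 mol/L.

0.3315 mol/L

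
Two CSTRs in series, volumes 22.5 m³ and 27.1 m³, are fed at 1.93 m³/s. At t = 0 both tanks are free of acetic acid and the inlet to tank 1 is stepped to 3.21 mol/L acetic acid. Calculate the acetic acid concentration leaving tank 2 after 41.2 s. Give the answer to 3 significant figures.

2.66 mol/L

Each tank obeys Vᵢ dCᵢ/dt = Q(Cᵢ₋₁ − Cᵢ), so τᵢ = Vᵢ/Q.
τ₁ = 22.5/1.93 = 11.658 s; τ₂ = 27.1/1.93 = 14.041 s.
Tank 1: C₁ = C_in(1 − e^(−t/τ₁)). Tank 2 (τ₁ ≠ τ₂): C₂ = C_in[1 − (τ₁ e^(−t/τ₁) − τ₂ e^(−t/τ₂))/(τ₁ − τ₂)].
At t = 41.2: e^(−t/τ₁) = 0.029187, e^(−t/τ₂) = 0.053175.
C₂ = 3.21·[1 − (11.658·0.029187 − 14.041·0.053175)/(-2.3834)] = 3.21·0.82949 = 2.6627 mol/L.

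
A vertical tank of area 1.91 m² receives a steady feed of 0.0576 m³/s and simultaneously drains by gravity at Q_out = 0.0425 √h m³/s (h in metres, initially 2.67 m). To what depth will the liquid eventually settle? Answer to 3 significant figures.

A dh/dt = Q_in − 0.0425 √h. Steady state requires inflow = outflow:
Q_in = 0.0425 √h_ss ⇒ √h_ss = 0.0576/0.0425 = 1.3553.
h_ss = 1.3553² = 1.8368 m. (Since h₀ = 2.67 m > h_ss, the level will fall toward this value.)

1.84 m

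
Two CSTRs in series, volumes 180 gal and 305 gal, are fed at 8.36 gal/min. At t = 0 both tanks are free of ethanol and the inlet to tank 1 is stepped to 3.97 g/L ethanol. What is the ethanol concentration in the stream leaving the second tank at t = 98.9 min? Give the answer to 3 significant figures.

3.38 g/L

Species balance on tank i: dCᵢ/dt = (Cᵢ₋₁ − Cᵢ)/τᵢ with τᵢ = Vᵢ/Q.
τ₁ = 180/8.36 = 21.531 min; τ₂ = 305/8.36 = 36.483 min.
Tank 1: C₁ = C_in(1 − e^(−t/τ₁)). Tank 2 (τ₁ ≠ τ₂): C₂ = C_in[1 − (τ₁ e^(−t/τ₁) − τ₂ e^(−t/τ₂))/(τ₁ − τ₂)].
At t = 98.9: e^(−t/τ₁) = 0.010119, e^(−t/τ₂) = 0.066481.
C₂ = 3.97·[1 − (21.531·0.010119 − 36.483·0.066481)/(-14.952)] = 3.97·0.85236 = 3.3839 g/L.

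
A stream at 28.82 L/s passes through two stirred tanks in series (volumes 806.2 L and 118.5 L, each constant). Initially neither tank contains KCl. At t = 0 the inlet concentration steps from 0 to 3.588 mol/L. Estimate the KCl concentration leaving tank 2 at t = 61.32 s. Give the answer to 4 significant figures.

3.118 mol/L

Each tank obeys Vᵢ dCᵢ/dt = Q(Cᵢ₋₁ − Cᵢ), so τᵢ = Vᵢ/Q.
τ₁ = 806.2/28.82 = 27.9736 s; τ₂ = 118.5/28.82 = 4.11173 s.
Tank 1: C₁ = C_in(1 − e^(−t/τ₁)). Tank 2 (τ₁ ≠ τ₂): C₂ = C_in[1 − (τ₁ e^(−t/τ₁) − τ₂ e^(−t/τ₂))/(τ₁ − τ₂)].
At t = 61.32: e^(−t/τ₁) = 0.111686, e^(−t/τ₂) = 3.33562e-07.
C₂ = 3.588·[1 − (27.9736·0.111686 − 4.11173·3.33562e-07)/(23.8619)] = 3.588·0.869069 = 3.11822 mol/L.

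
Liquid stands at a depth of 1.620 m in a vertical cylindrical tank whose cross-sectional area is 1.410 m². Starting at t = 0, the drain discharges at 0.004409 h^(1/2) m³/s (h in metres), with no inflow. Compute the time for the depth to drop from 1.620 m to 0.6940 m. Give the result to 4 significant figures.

A dh/dt = −Q_out = −0.004409 √h.
This is separable: 2 d(√h)/dt = −0.004409/A, so √h = √h₀ − (0.004409/(2A)) t.
t = 2A(√h₀ − √h)/0.004409 = 2·1.410·(√1.620 − √0.6940)/0.004409
  = 2.82000 × (1.27279 − 0.833067) / 0.004409 = 281.249 s.

281.2 s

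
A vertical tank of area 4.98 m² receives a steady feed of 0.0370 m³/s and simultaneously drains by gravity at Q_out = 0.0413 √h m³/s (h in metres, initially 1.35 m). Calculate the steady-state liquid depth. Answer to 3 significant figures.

0.803 m

Level balance: A dh/dt = 0.0370 − 0.0413 √h. Setting dh/dt = 0:
Q_in = 0.0413 √h_ss ⇒ √h_ss = 0.0370/0.0413 = 0.89588.
h_ss = 0.89588² = 0.80261 m. (Since h₀ = 1.35 m > h_ss, the level will fall toward this value.)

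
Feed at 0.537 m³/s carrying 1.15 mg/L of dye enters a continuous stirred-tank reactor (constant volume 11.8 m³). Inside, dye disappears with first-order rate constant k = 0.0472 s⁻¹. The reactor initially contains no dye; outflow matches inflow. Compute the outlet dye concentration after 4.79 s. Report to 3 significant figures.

Accumulation = in − out − consumed: V dC/dt = Q C_in − Q C − k V C.
This is linear with rate a = Q/V + k = 0.092708 s⁻¹.
C_ss = Q C_in/(Q + kV) = 0.56451 mg/L; C(t) = C_ss + (C₀ − C_ss) e^(−a t).
C(4.79) = 0.56451 + (-0.56451)·e^(−0.092708·4.79) = 0.56451 + (-0.56451)·0.64142 = 0.20242 mg/L.

0.202 mg/L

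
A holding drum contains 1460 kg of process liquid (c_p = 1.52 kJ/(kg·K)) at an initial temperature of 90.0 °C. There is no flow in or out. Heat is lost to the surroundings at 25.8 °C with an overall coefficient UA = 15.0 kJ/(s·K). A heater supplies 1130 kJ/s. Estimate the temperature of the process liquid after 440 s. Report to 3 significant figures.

Lumped-capacitance energy balance: M c_p dT/dt = UA(T_amb − T) + Q̇.
dT/dt = (T_ss − T)/τ with T_ss = T_amb + Q̇/UA = 25.8 + 1130/15.0 = 101.13 °C, τ = M c_p/UA = 1460·1.52/15.0 = 147.95 s.
Integrating: T(t) = T_ss + (T₀ − T_ss) e^(−t/τ).
T(440) = 101.13 + (-11.133)·0.051096 = 100.56 °C.

101 °C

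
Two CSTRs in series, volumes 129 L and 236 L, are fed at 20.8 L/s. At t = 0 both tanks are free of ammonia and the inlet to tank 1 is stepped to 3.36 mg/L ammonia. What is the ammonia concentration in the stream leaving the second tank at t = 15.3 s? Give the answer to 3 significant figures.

1.78 mg/L

Species balance on tank i: dCᵢ/dt = (Cᵢ₋₁ − Cᵢ)/τᵢ with τᵢ = Vᵢ/Q.
τ₁ = 129/20.8 = 6.2019 s; τ₂ = 236/20.8 = 11.346 s.
Tank 1: C₁ = C_in(1 − e^(−t/τ₁)). Tank 2 (τ₁ ≠ τ₂): C₂ = C_in[1 − (τ₁ e^(−t/τ₁) − τ₂ e^(−t/τ₂))/(τ₁ − τ₂)].
At t = 15.3: e^(−t/τ₁) = 0.084841, e^(−t/τ₂) = 0.25964.
C₂ = 3.36·[1 − (6.2019·0.084841 − 11.346·0.25964)/(-5.1442)] = 3.36·0.52963 = 1.7796 mg/L.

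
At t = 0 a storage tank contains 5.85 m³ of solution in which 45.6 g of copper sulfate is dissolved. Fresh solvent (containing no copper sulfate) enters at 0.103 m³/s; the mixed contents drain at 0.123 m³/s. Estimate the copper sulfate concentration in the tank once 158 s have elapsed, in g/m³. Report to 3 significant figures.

Total volume: dV/dt = Q_in − Q_out = -0.020000 m³/s, so V(t) = 5.85 − 0.020000 t and V(158) = 2.6900 m³.
Solute balance: dm/dt = 0 − Q_out C = −Q_out m/V(t).
Separate: dm/m = −Q_out dt/V(t) ⇒ ln(m/m₀) = −(Q_out/(Q_in−Q_out)) ln(V/V₀).
m = m₀ (V₀/V)^(Q_out/(Q_in−Q_out)) = 45.6 × (5.85/2.6900)^(-6.1500) = 0.38365 g.
C = m/V = 0.38365/2.6900 = 0.14262 g/m³.

0.143 g/m³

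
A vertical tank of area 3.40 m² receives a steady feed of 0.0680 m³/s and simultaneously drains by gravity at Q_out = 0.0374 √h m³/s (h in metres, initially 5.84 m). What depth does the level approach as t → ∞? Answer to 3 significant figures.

3.31 m

Level balance: A dh/dt = 0.0680 − 0.0374 √h. Setting dh/dt = 0:
Q_in = 0.0374 √h_ss ⇒ √h_ss = 0.0680/0.0374 = 1.8182.
h_ss = 1.8182² = 3.3058 m. (Since h₀ = 5.84 m > h_ss, the level will fall toward this value.)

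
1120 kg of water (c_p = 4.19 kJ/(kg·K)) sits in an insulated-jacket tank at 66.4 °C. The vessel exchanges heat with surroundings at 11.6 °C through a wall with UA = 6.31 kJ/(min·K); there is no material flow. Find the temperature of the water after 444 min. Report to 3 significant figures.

Heat balance on the well-mixed liquid: M c_p dT/dt = −UA(T − T_amb).
dT/dt = (T_ss − T)/τ with T_ss = T_amb = 11.600 °C, τ = M c_p/UA = 1120·4.19/6.31 = 743.71 min.
T approaches T_ss exponentially: T(t) = T_ss + (T₀ − T_ss) e^(−t/τ).
T(444) = 11.600 + (54.800)·0.55046 = 41.765 °C.

41.8 °C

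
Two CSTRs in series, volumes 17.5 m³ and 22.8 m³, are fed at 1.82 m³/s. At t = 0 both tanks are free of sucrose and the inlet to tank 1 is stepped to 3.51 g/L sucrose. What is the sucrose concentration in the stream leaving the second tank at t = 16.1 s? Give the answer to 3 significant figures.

Time constants: τᵢ = Vᵢ/Q for each well-mixed tank.
τ₁ = 17.5/1.82 = 9.6154 s; τ₂ = 22.8/1.82 = 12.527 s.
Solving the cascade with C₁(0)=C₂(0)=0 gives C₂(t) = C_in[1 − (τ₁ e^(−t/τ₁) − τ₂ e^(−t/τ₂))/(τ₁ − τ₂)].
At t = 16.1: e^(−t/τ₁) = 0.18742, e^(−t/τ₂) = 0.27660.
C₂ = 3.51·[1 − (9.6154·0.18742 − 12.527·0.27660)/(-2.9121)] = 3.51·0.42893 = 1.5055 g/L.

1.51 g/L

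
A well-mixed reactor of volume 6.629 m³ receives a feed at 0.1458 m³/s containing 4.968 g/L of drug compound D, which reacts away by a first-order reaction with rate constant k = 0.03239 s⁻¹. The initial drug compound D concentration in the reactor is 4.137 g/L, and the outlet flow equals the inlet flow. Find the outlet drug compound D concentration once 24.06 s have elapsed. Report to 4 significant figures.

2.584 g/L

V dC/dt = Q(C_in − C) − k V C.
dC/dt = (Q/V) C_in − (Q/V + k) C; effective rate a = Q/V + k = 0.0219943 + 0.03239 = 0.0543843 s⁻¹.
C_ss = Q C_in/(Q + kV) = 2.00918 g/L; C(t) = C_ss + (C₀ − C_ss) e^(−a t).
C(24.06) = 2.00918 + (2.12782)·e^(−0.0543843·24.06) = 2.00918 + (2.12782)·0.270229 = 2.58418 g/L.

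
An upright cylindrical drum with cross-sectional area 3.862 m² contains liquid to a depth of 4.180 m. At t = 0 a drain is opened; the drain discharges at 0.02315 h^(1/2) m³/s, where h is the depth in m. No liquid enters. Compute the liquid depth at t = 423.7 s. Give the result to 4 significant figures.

0.6000 m

Unsteady balance on liquid volume: A dh/dt = −0.02315 √h.
This is separable: 2 d(√h)/dt = −0.02315/A, so √h = √h₀ − (0.02315/(2A)) t.
√h = √4.180 − 0.02315·423.7/(2·3.862) = 2.04450 − 1.26989 = 0.774612.
h = 0.774612² = 0.600023 m.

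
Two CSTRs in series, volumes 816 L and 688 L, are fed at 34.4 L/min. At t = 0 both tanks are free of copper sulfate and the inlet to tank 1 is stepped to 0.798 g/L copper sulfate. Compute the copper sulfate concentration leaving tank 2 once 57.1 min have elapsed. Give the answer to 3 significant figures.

Species balance on tank i: dCᵢ/dt = (Cᵢ₋₁ − Cᵢ)/τᵢ with τᵢ = Vᵢ/Q.
τ₁ = 816/34.4 = 23.721 min; τ₂ = 688/34.4 = 20.000 min.
Tank 1: C₁ = C_in(1 − e^(−t/τ₁)). Tank 2 (τ₁ ≠ τ₂): C₂ = C_in[1 − (τ₁ e^(−t/τ₁) − τ₂ e^(−t/τ₂))/(τ₁ − τ₂)].
At t = 57.1: e^(−t/τ₁) = 0.090071, e^(−t/τ₂) = 0.057556.
C₂ = 0.798·[1 − (23.721·0.090071 − 20.000·0.057556)/(3.7209)] = 0.798·0.73516 = 0.58666 g/L.

0.587 g/L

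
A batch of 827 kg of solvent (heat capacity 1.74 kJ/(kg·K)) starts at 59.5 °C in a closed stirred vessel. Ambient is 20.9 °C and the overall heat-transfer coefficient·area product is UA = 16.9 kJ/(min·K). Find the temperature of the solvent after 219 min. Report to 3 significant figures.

23.8 °C

M c_p dT/dt = −UA(T − T_amb).
dT/dt = (T_ss − T)/τ with T_ss = T_amb = 20.900 °C, τ = M c_p/UA = 827·1.74/16.9 = 85.147 min.
This is linear first-order; T(t) = T_ss + (T₀ − T_ss) e^(−t/τ).
T(219) = 20.900 + (38.600)·0.076380 = 23.848 °C.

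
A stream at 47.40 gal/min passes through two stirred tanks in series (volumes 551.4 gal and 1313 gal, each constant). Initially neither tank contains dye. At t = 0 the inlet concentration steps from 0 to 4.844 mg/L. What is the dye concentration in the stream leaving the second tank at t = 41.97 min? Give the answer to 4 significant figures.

Each tank obeys Vᵢ dCᵢ/dt = Q(Cᵢ₋₁ − Cᵢ), so τᵢ = Vᵢ/Q.
τ₁ = 551.4/47.40 = 11.6329 min; τ₂ = 1313/47.40 = 27.7004 min.
Solving the cascade with C₁(0)=C₂(0)=0 gives C₂(t) = C_in[1 − (τ₁ e^(−t/τ₁) − τ₂ e^(−t/τ₂))/(τ₁ − τ₂)].
At t = 41.97: e^(−t/τ₁) = 0.0271096, e^(−t/τ₂) = 0.219778.
C₂ = 4.844·[1 − (11.6329·0.0271096 − 27.7004·0.219778)/(-16.0675)] = 4.844·0.640730 = 3.10370 mg/L.

3.104 mg/L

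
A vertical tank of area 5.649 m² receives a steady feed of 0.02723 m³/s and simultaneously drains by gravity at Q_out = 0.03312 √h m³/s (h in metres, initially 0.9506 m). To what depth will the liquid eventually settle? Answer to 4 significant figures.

0.6760 m

A dh/dt = Q_in − 0.03312 √h. Steady state requires inflow = outflow:
Q_in = 0.03312 √h_ss ⇒ √h_ss = 0.02723/0.03312 = 0.822162.
h_ss = 0.822162² = 0.675950 m. (Since h₀ = 0.9506 m > h_ss, the level will fall toward this value.)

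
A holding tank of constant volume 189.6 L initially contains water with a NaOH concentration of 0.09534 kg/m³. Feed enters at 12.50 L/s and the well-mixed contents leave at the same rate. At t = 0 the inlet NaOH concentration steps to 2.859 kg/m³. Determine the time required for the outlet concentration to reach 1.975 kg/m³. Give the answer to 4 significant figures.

17.29 s

Species balance: V dC/dt = Q(C_in − C) ⇒ τ = V/Q = 15.1680 s.
C(t) = C_in + (C₀ − C_in) e^(−t/τ). Set C = 1.975 and solve for t:
e^(−t/τ) = (C − C_in)/(C₀ − C_in) = (1.975 − 2.859)/(0.09534 − 2.859) = 0.319866
t = −τ ln(…) = 15.1680 × 1.13985 = 17.2893 s.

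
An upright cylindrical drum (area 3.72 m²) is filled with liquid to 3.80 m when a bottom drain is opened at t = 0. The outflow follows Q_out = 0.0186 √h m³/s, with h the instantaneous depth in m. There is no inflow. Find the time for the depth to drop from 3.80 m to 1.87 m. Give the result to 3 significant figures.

A dh/dt = −Q_out = −0.0186 √h.
∫ h^(−1/2) dh = −(0.0186/A) ∫ dt, giving 2√h = 2√h₀ − (0.0186/A) t.
t = 2A(√h₀ − √h)/0.0186 = 2·3.72·(√3.80 − √1.87)/0.0186
  = 7.4400 × (1.9494 − 1.3675) / 0.0186 = 232.75 s.

233 s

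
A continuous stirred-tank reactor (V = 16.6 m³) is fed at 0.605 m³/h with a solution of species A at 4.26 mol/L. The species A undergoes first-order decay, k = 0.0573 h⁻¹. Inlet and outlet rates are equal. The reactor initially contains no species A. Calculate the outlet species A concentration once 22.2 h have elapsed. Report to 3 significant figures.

Accumulation = in − out − consumed: V dC/dt = Q C_in − Q C − k V C.
This is linear with rate a = Q/V + k = 0.093746 h⁻¹.
C_ss = Q C_in/(Q + kV) = 1.6562 mol/L; C(t) = C_ss + (C₀ − C_ss) e^(−a t).
C(22.2) = 1.6562 + (-1.6562)·e^(−0.093746·22.2) = 1.6562 + (-1.6562)·0.12479 = 1.4495 mol/L.

1.45 mol/L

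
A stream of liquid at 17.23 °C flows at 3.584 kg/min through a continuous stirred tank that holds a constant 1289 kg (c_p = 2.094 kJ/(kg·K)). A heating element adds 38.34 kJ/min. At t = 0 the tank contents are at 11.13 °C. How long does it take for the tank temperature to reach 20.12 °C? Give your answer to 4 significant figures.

First-law balance (no shaft work): M c_p dT/dt = ṁ c_p (T_in − T) + 38.34.
τ = M/ṁ = 359.654 min; T_ss = T_in + Q̇/(ṁ c_p) = 22.3387 °C.
T(t) = T_ss + (T₀ − T_ss) e^(−t/τ). Set T = 20.12:
e^(−t/τ) = (20.12 − 22.3387)/(11.13 − 22.3387) = 0.197942
t = −359.654 · ln(0.197942) = 582.561 min.

582.6 min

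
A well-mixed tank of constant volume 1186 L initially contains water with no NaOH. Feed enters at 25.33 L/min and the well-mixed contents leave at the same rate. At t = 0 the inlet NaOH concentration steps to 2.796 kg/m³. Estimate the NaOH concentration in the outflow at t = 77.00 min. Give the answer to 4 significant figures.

Accumulation = in − out for the solute gives V dC/dt = Q(C_in − C).
So dC/dt = (C_in − C)/τ with τ = V/Q = 1186/25.33 = 46.8220 min.
Integrating: C(t) = C_in + (C₀ − C_in) e^(−t/τ).
C(77.00) = 2.796 + (0 − 2.796)·e^(−77.00/46.8220) = 2.796 + (-2.79600)·0.193104 = 2.25608 kg/m³.

2.256 kg/m³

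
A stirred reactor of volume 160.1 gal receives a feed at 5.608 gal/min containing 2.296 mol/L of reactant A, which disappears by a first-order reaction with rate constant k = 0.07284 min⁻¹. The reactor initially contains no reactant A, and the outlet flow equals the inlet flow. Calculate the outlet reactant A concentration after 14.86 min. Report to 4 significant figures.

0.5955 mol/L

V dC/dt = Q(C_in − C) − k V C.
dC/dt = (Q/V) C_in − (Q/V + k) C; effective rate a = Q/V + k = 0.0350281 + 0.07284 = 0.107868 min⁻¹.
C_ss = Q C_in/(Q + kV) = 0.745582 mol/L; C(t) = C_ss + (C₀ − C_ss) e^(−a t).
C(14.86) = 0.745582 + (-0.745582)·e^(−0.107868·14.86) = 0.745582 + (-0.745582)·0.201308 = 0.595491 mol/L.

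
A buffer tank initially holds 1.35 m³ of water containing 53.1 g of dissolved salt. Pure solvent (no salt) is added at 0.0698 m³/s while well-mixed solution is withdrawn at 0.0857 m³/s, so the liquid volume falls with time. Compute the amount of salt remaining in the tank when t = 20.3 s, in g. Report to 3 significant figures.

Total volume: dV/dt = Q_in − Q_out = -0.015900 m³/s, so V(t) = 1.35 − 0.015900 t and V(20.3) = 1.0272 m³.
No salt enters, so dm/dt = −Q_out · (m/V).
dm/m = −Q_out dt/(V₀ − 0.015900 t); integrating gives ln(m/m₀) = −(Q_out/(Q_in−Q_out)) ln(V/V₀).
m = m₀ (V₀/V)^(Q_out/(Q_in−Q_out)) = 53.1 × (1.35/1.0272)^(-5.3899) = 12.176 g.

12.2 g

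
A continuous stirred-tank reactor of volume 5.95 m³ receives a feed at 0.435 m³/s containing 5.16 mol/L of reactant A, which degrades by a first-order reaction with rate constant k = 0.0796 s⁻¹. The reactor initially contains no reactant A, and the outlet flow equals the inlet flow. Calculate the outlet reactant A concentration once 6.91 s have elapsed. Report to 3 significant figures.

1.61 mol/L

Species balance: V dC/dt = Q C_in − Q C − k V C.
dC/dt = (Q/V) C_in − (Q/V + k) C; effective rate a = Q/V + k = 0.073109 + 0.0796 = 0.15271 s⁻¹.
C_ss = Q C_in/(Q + kV) = 2.4703 mol/L; C(t) = C_ss + (C₀ − C_ss) e^(−a t).
C(6.91) = 2.4703 + (-2.4703)·e^(−0.15271·6.91) = 2.4703 + (-2.4703)·0.34812 = 1.6104 mol/L.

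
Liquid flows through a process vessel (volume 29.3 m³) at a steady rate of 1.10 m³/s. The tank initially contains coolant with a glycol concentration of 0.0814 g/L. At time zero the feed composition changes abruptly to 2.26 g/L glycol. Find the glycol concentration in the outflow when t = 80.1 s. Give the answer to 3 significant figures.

Unsteady species balance (constant V, well mixed): V dC/dt = Q(C_in − C).
Rewrite as dC/dt + C/τ = C_in/τ, τ = V/Q = 26.636 s.
Solution: C(t) = C_in + (C₀ − C_in) e^(−t/τ).
C(80.1) = 2.26 + (0.0814 − 2.26)·e^(−80.1/26.636) = 2.26 + (-2.1786)·0.049432 = 2.1523 g/L.

2.15 g/L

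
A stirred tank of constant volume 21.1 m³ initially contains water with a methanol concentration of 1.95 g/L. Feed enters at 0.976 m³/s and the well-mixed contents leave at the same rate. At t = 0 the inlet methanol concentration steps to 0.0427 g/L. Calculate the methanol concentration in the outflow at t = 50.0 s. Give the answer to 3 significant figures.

0.231 g/L

Transient balance on the dissolved component: V dC/dt = Q(C_in − C).
So dC/dt = (C_in − C)/τ with τ = V/Q = 21.1/0.976 = 21.619 s.
Solution: C(t) = C_in + (C₀ − C_in) e^(−t/τ).
C(50.0) = 0.0427 + (1.95 − 0.0427)·e^(−50.0/21.619) = 0.0427 + (1.9073)·0.098984 = 0.23149 g/L.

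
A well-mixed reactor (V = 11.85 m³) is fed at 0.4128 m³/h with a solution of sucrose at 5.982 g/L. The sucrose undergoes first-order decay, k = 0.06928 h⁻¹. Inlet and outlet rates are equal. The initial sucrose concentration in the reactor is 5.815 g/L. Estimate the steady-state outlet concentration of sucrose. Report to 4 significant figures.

Accumulation = in − out − consumed: V dC/dt = Q C_in − Q C − k V C.
At steady state: 0 = Q C_in − (Q + kV) C_ss, so C_ss = Q C_in/(Q + kV).
C_ss = 0.4128·5.982/(0.4128 + 0.06928·11.85) = 2.46937/1.23377 = 2.00149 g/L.

2.001 g/L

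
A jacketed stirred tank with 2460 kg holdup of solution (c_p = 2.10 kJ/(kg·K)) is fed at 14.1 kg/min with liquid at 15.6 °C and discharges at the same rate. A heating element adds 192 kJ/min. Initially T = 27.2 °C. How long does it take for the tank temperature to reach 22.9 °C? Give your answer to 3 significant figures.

320 min

Unsteady energy balance on the tank contents: M c_p dT/dt = ṁ c_p (T_in − T) + 192.
τ = M/ṁ = 174.47 min; T_ss = T_in + Q̇/(ṁ c_p) = 22.084 °C.
T(t) = T_ss + (T₀ − T_ss) e^(−t/τ). Set T = 22.9:
e^(−t/τ) = (22.9 − 22.084)/(27.2 − 22.084) = 0.15945
t = −174.47 · ln(0.15945) = 320.33 min.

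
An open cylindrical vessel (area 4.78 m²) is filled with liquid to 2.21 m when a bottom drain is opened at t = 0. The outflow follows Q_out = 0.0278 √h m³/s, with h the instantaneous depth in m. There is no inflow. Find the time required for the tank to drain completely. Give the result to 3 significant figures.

With no inflow, A dh/dt = −0.0278 √h.
This is separable: 2 d(√h)/dt = −0.0278/A, so √h = √h₀ − (0.0278/(2A)) t.
Tank is empty when √h = 0: t_empty = 2A√h₀/0.0278.
t_empty = 2·4.78·√2.21/0.0278 = 9.5600·1.4866/0.0278 = 511.22 s.

511 s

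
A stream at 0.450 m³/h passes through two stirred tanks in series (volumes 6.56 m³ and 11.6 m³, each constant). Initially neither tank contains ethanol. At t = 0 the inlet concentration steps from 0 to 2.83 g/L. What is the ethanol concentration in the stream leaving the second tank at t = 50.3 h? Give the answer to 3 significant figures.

Species balance on tank i: dCᵢ/dt = (Cᵢ₋₁ − Cᵢ)/τᵢ with τᵢ = Vᵢ/Q.
τ₁ = 6.56/0.450 = 14.578 h; τ₂ = 11.6/0.450 = 25.778 h.
Solving the cascade with C₁(0)=C₂(0)=0 gives C₂(t) = C_in[1 − (τ₁ e^(−t/τ₁) − τ₂ e^(−t/τ₂))/(τ₁ − τ₂)].
At t = 50.3: e^(−t/τ₁) = 0.031731, e^(−t/τ₂) = 0.14209.
C₂ = 2.83·[1 − (14.578·0.031731 − 25.778·0.14209)/(-11.200)] = 2.83·0.71427 = 2.0214 g/L.

2.02 g/L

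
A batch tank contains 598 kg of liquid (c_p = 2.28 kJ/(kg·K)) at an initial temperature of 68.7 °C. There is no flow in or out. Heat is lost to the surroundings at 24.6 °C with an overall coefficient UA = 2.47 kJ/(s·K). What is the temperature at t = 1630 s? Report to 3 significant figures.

Unsteady energy balance on the tank contents: M c_p dT/dt = −UA(T − T_amb).
dT/dt = (T_ss − T)/τ with T_ss = T_amb = 24.600 °C, τ = M c_p/UA = 598·2.28/2.47 = 552.00 s.
T approaches T_ss exponentially: T(t) = T_ss + (T₀ − T_ss) e^(−t/τ).
T(1630) = 24.600 + (44.100)·0.052188 = 26.902 °C.

26.9 °C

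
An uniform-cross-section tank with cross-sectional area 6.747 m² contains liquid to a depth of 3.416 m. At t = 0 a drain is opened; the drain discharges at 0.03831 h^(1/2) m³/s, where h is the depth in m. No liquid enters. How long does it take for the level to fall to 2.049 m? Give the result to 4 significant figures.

Volume balance on the tank: A dh/dt = −0.03831 √h.
Separate and integrate: 2(√h − √h₀) = −(0.03831/A) t.
t = 2A(√h₀ − √h)/0.03831 = 2·6.747·(√3.416 − √2.049)/0.03831
  = 13.4940 × (1.84824 − 1.43143) / 0.03831 = 146.814 s.

146.8 s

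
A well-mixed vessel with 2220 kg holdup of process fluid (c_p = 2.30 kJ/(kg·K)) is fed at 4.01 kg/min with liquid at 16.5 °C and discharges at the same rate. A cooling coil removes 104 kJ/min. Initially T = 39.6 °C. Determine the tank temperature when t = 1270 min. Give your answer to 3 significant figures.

8.69 °C

Heat balance on the well-mixed liquid: M c_p dT/dt = ṁ c_p (T_in − T) − 104.
τ = M/ṁ = 553.62 min; T_ss = T_in − Q̇/(ṁ c_p) = 16.5 − 104/(4.01·2.30) = 5.2238 °C.
This is linear first-order; T(t) = T_ss + (T₀ − T_ss) e^(−t/τ).
T(1270) = 5.2238 + (34.376)·e^(−1270/553.62) = 5.2238 + (34.376)·0.10086 = 8.6911 °C.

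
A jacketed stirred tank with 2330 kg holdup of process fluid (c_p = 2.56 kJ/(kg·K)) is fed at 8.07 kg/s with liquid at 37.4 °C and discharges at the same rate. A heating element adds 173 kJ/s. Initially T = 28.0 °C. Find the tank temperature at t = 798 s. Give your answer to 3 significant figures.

M c_p dT/dt = ṁ c_p (T_in − T) + Q̇.
Rearrange: dT/dt = (T_ss − T)/τ with τ = M/ṁ = 288.72 s and T_ss = T_in + Q̇/(ṁ c_p) = 45.774 °C.
Solution: T(t) = T_ss + (T₀ − T_ss) e^(−t/τ).
T(798) = 45.774 + (-17.774)·e^(−798/288.72) = 45.774 + (-17.774)·0.063046 = 44.653 °C.

44.7 °C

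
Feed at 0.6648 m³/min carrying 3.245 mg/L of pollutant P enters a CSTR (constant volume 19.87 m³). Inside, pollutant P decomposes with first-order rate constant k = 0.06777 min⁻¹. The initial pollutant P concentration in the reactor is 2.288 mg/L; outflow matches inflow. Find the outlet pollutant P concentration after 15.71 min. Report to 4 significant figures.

1.320 mg/L

V dC/dt = Q(C_in − C) − k V C.
dC/dt = (Q/V) C_in − (Q/V + k) C; effective rate a = Q/V + k = 0.0334575 + 0.06777 = 0.101227 min⁻¹.
C_ss = Q C_in/(Q + kV) = 1.07253 mg/L; C(t) = C_ss + (C₀ − C_ss) e^(−a t).
C(15.71) = 1.07253 + (1.21547)·e^(−0.101227·15.71) = 1.07253 + (1.21547)·0.203868 = 1.32033 mg/L.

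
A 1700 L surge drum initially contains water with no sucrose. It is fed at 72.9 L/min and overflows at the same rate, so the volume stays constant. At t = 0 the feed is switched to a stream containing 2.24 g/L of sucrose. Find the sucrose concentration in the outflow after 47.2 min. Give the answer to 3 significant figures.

Unsteady species balance (constant V, well mixed): V dC/dt = Q(C_in − C).
Rewrite as dC/dt + C/τ = C_in/τ, τ = V/Q = 23.320 min.
Solution: C(t) = C_in + (C₀ − C_in) e^(−t/τ).
C(47.2) = 2.24 + (0 − 2.24)·e^(−47.2/23.320) = 2.24 + (-2.2400)·0.13212 = 1.9441 g/L.

1.94 g/L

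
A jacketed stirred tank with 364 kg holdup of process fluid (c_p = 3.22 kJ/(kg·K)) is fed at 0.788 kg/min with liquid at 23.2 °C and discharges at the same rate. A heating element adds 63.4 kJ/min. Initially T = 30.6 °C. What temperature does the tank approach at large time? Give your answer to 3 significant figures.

48.2 °C

M c_p dT/dt = ṁ c_p (T_in − T) + Q̇.
At steady state dT/dt = 0 ⇒ T_ss = T_in + Q̇/(ṁ c_p) = 23.2 + 63.4/(0.788·3.22) = 48.187 °C.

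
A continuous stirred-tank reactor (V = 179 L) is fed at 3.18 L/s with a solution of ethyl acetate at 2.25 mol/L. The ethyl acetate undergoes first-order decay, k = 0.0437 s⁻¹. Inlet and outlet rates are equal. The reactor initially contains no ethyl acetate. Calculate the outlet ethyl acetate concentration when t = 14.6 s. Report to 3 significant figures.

Accumulation = in − out − consumed: V dC/dt = Q C_in − Q C − k V C.
This is linear with rate a = Q/V + k = 0.061465 s⁻¹.
C_ss = Q C_in/(Q + kV) = 0.65032 mol/L; C(t) = C_ss + (C₀ − C_ss) e^(−a t).
C(14.6) = 0.65032 + (-0.65032)·e^(−0.061465·14.6) = 0.65032 + (-0.65032)·0.40763 = 0.38523 mol/L.

0.385 mol/L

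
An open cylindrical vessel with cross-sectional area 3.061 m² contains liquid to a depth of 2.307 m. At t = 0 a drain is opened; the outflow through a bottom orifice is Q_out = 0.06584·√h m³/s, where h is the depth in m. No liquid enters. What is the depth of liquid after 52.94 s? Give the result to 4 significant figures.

A dh/dt = −Q_out = −0.06584 √h.
Separate and integrate: 2(√h − √h₀) = −(0.06584/A) t.
√h = √2.307 − 0.06584·52.94/(2·3.061) = 1.51888 − 0.569351 = 0.949530.
h = 0.949530² = 0.901607 m.

0.9016 m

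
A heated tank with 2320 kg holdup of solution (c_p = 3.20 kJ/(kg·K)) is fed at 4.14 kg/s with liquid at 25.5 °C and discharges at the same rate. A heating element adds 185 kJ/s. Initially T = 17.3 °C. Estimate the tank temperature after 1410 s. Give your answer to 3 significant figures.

37.7 °C

M c_p dT/dt = ṁ c_p (T_in − T) + Q̇.
τ = M/ṁ = 560.39 s; T_ss = T_in + Q̇/(ṁ c_p) = 25.5 + 185/(4.14·3.20) = 39.464 °C.
Solution: T(t) = T_ss + (T₀ − T_ss) e^(−t/τ).
T(1410) = 39.464 + (-22.164)·e^(−1410/560.39) = 39.464 + (-22.164)·0.080772 = 37.674 °C.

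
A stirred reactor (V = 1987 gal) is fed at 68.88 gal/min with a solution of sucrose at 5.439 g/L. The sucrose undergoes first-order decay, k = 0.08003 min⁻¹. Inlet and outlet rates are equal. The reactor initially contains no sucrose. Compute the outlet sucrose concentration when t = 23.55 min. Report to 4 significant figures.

Species balance: V dC/dt = Q C_in − Q C − k V C.
This is linear with rate a = Q/V + k = 0.114695 min⁻¹.
C_ss = Q C_in/(Q + kV) = 1.64387 g/L; C(t) = C_ss + (C₀ − C_ss) e^(−a t).
C(23.55) = 1.64387 + (-1.64387)·e^(−0.114695·23.55) = 1.64387 + (-1.64387)·0.0671333 = 1.53352 g/L.

1.534 g/L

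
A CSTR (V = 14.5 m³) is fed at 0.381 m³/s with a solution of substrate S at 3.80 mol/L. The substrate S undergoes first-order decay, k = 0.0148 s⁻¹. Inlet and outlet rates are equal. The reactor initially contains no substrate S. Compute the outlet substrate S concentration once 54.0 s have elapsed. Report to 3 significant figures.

2.17 mol/L

Accumulation = in − out − consumed: V dC/dt = Q C_in − Q C − k V C.
dC/dt = (Q/V) C_in − (Q/V + k) C; effective rate a = Q/V + k = 0.026276 + 0.0148 = 0.041076 s⁻¹.
C_ss = Q C_in/(Q + kV) = 2.4308 mol/L; C(t) = C_ss + (C₀ − C_ss) e^(−a t).
C(54.0) = 2.4308 + (-2.4308)·e^(−0.041076·54.0) = 2.4308 + (-2.4308)·0.10882 = 2.1663 mol/L.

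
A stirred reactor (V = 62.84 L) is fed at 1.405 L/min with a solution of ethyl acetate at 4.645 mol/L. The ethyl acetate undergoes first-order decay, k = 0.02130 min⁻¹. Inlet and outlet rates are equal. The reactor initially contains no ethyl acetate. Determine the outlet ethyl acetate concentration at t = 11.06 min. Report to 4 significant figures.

0.9110 mol/L

Species balance: V dC/dt = Q C_in − Q C − k V C.
This is linear with rate a = Q/V + k = 0.0436584 min⁻¹.
C_ss = Q C_in/(Q + kV) = 2.37880 mol/L; C(t) = C_ss + (C₀ − C_ss) e^(−a t).
C(11.06) = 2.37880 + (-2.37880)·e^(−0.0436584·11.06) = 2.37880 + (-2.37880)·0.617015 = 0.911045 mol/L.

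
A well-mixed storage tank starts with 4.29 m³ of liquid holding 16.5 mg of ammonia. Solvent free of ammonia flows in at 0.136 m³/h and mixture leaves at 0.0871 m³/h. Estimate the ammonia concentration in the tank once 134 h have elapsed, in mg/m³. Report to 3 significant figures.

Total volume: dV/dt = Q_in − Q_out = 0.048900 m³/h, so V(t) = 4.29 + 0.048900 t and V(134) = 10.843 m³.
No ammonia enters, so dm/dt = −Q_out · (m/V).
dm/m = −Q_out dt/(V₀ + 0.048900 t); integrating gives ln(m/m₀) = −(Q_out/(Q_in−Q_out)) ln(V/V₀).
m = m₀ (V₀/V)^(Q_out/(Q_in−Q_out)) = 16.5 × (4.29/10.843)^(1.7812) = 3.1640 mg.
C = m/V = 3.1640/10.843 = 0.29182 mg/m³.

0.292 mg/m³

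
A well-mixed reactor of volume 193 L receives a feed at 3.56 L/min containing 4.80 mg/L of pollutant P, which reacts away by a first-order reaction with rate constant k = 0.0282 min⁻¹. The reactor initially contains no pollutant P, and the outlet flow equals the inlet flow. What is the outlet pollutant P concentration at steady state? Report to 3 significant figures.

V dC/dt = Q(C_in − C) − k V C.
At steady state: 0 = Q C_in − (Q + kV) C_ss, so C_ss = Q C_in/(Q + kV).
C_ss = 3.56·4.80/(3.56 + 0.0282·193) = 17.088/9.0026 = 1.8981 mg/L.

1.90 mg/L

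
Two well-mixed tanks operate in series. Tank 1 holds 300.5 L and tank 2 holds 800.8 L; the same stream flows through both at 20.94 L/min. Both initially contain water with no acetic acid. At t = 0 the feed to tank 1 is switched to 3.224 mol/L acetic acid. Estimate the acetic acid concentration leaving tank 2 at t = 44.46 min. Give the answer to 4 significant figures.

1.698 mol/L

Each tank obeys Vᵢ dCᵢ/dt = Q(Cᵢ₋₁ − Cᵢ), so τᵢ = Vᵢ/Q.
τ₁ = 300.5/20.94 = 14.3505 min; τ₂ = 800.8/20.94 = 38.2426 min.
Tank 1: C₁ = C_in(1 − e^(−t/τ₁)). Tank 2 (τ₁ ≠ τ₂): C₂ = C_in[1 − (τ₁ e^(−t/τ₁) − τ₂ e^(−t/τ₂))/(τ₁ − τ₂)].
At t = 44.46: e^(−t/τ₁) = 0.0451329, e^(−t/τ₂) = 0.312679.
C₂ = 3.224·[1 − (14.3505·0.0451329 − 38.2426·0.312679)/(-23.8921)] = 3.224·0.526622 = 1.69783 mol/L.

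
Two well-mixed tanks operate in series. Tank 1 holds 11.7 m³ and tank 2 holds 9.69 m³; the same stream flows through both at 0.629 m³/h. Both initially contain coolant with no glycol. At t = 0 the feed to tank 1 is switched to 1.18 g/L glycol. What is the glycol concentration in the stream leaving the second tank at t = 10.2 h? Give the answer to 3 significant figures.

Species balance on tank i: dCᵢ/dt = (Cᵢ₋₁ − Cᵢ)/τᵢ with τᵢ = Vᵢ/Q.
τ₁ = 11.7/0.629 = 18.601 h; τ₂ = 9.69/0.629 = 15.405 h.
Tank 1: C₁ = C_in(1 − e^(−t/τ₁)). Tank 2 (τ₁ ≠ τ₂): C₂ = C_in[1 − (τ₁ e^(−t/τ₁) − τ₂ e^(−t/τ₂))/(τ₁ − τ₂)].
At t = 10.2: e^(−t/τ₁) = 0.57790, e^(−t/τ₂) = 0.51576.
C₂ = 1.18·[1 − (18.601·0.57790 − 15.405·0.51576)/(3.1955)] = 1.18·0.12257 = 0.14463 g/L.

0.145 g/L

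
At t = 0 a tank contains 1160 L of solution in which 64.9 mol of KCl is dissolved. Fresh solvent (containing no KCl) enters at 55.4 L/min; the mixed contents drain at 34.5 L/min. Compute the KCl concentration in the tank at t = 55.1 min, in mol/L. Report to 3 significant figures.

Let m(t) be the amount of KCl. Volume: V(t) = V₀ + (Q_in − Q_out) t = 1160 + 20.900 t; V(55.1) = 2311.6 L.
Solute balance: dm/dt = 0 − Q_out C = −Q_out m/V(t).
Separate: dm/m = −Q_out dt/V(t) ⇒ ln(m/m₀) = −(Q_out/(Q_in−Q_out)) ln(V/V₀).
m = m₀ (V₀/V)^(Q_out/(Q_in−Q_out)) = 64.9 × (1160/2311.6)^(1.6507) = 20.794 mol.
C = m/V = 20.794/2311.6 = 0.0089954 mol/L.

0.00900 mol/L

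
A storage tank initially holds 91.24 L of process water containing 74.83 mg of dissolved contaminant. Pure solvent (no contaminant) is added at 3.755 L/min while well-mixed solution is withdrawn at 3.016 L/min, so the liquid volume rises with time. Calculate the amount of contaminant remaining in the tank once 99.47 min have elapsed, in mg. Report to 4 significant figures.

Total volume: dV/dt = Q_in − Q_out = 0.739000 L/min, so V(t) = 91.24 + 0.739000 t and V(99.47) = 164.748 L.
Species balance (pure solvent in): dm/dt = −Q_out · m/V(t).
dm/m = −Q_out dt/(V₀ + 0.739000 t); integrating gives ln(m/m₀) = −(Q_out/(Q_in−Q_out)) ln(V/V₀).
m = m₀ (V₀/V)^(Q_out/(Q_in−Q_out)) = 74.83 × (91.24/164.748)^(4.08119) = 6.70960 mg.

6.710 mg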